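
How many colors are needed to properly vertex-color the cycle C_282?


A cycle on an even number of vertices is bipartite: alternate two colors around the cycle.
Since 282 is even, two colors suffice, and at least two are needed because the graph has edges.
Chromatic number = 2.

2


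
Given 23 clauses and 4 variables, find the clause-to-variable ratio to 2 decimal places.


Clause-to-variable ratio = clauses / variables.
23 / 4 = 5.75.

5.75


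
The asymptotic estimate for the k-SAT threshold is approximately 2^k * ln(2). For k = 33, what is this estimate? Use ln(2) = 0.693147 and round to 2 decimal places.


Using the asymptotic formula: threshold ~ 2^k * ln(2).
2^33 = 8589934592.
8589934592 * 0.693147 = 5954087392.64.

5954087392.64


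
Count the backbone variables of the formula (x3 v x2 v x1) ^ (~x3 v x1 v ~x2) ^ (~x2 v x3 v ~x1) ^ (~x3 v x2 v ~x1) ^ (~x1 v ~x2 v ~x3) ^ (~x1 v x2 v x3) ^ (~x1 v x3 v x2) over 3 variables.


Find all satisfying assignments: 2 model(s).
Check which variables have the same value in every model.
Fixed variables: x1=F.
Backbone size = 1.

1


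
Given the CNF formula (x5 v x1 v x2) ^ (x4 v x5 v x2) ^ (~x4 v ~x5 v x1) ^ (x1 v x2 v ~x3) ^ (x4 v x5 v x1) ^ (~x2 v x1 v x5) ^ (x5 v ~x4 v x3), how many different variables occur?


Identify each distinct variable in the formula.
Variables found: x1, x2, x3, x4, x5.
Total distinct variables = 5.

5


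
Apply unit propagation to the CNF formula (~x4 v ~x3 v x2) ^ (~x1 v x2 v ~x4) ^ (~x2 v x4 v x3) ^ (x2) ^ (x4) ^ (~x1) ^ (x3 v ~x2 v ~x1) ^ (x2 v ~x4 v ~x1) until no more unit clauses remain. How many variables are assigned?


Unit propagation repeatedly assigns the literal in any unit clause, then simplifies.
Assignments in order: x2 = T, x4 = T, x1 = F.
No further unit clauses remain.
Total variables assigned = 3.

3


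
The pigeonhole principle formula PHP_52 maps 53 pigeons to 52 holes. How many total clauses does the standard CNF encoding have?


The PHP encoding has two parts:
1) At-least-one-hole clauses: 53 (one per pigeon, each with 52 literals).
2) At-most-one-pigeon-per-hole clauses: 52 holes * C(53,2) = 52 * 1378 = 71656.
Total clauses = 53 + 71656 = 71709.

71709


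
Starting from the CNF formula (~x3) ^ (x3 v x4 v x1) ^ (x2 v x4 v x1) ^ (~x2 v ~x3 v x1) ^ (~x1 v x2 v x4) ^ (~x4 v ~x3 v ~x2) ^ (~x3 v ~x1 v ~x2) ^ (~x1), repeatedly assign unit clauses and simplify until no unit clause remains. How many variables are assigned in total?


Unit propagation repeatedly assigns the literal in any unit clause, then simplifies.
Assignments in order: x3 = F, x1 = F, x4 = T.
No further unit clauses remain.
Total variables assigned = 3.

3


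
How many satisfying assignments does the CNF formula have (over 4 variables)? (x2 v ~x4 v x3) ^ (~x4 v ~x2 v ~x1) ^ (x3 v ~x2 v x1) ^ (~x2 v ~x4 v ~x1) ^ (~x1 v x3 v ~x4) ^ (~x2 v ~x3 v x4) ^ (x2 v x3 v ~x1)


Enumerate all 16 truth assignments over 4 variables.
Test each against every clause.
Satisfying assignments found: 7.

7


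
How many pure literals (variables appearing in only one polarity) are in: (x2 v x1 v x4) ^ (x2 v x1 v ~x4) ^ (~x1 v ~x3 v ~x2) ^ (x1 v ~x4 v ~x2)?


A pure literal appears in only one polarity across all clauses.
Pure literals: x3 (negative only).
Count = 1.

1


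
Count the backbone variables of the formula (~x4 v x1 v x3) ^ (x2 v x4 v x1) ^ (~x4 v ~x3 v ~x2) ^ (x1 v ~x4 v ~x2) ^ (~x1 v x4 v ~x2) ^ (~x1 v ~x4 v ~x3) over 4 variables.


Find all satisfying assignments: 7 model(s).
Check which variables have the same value in every model.
No variable is fixed across all models.
Backbone size = 0.

0


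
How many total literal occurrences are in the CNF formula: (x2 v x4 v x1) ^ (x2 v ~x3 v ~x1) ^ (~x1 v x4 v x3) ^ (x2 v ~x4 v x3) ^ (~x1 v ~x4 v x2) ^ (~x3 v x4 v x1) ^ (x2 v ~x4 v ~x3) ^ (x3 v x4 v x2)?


Clause lengths: 3, 3, 3, 3, 3, 3, 3, 3.
Sum = 3 + 3 + 3 + 3 + 3 + 3 + 3 + 3 = 24.

24


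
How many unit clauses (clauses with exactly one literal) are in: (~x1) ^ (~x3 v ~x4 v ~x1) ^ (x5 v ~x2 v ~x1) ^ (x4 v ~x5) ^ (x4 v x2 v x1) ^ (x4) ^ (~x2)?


A unit clause contains exactly one literal.
Unit clauses found: (~x1), (x4), (~x2).
Count = 3.

3


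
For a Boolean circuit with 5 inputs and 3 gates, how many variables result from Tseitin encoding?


The Tseitin transformation introduces one auxiliary variable per gate.
Total variables = inputs + gates = 5 + 3 = 8.

8


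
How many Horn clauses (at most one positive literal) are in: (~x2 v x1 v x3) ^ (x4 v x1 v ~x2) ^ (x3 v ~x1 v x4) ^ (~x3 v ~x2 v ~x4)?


A Horn clause has at most one positive literal.
Clause 1: 2 positive lit(s) -> not Horn
Clause 2: 2 positive lit(s) -> not Horn
Clause 3: 2 positive lit(s) -> not Horn
Clause 4: 0 positive lit(s) -> Horn
Total Horn clauses = 1.

1


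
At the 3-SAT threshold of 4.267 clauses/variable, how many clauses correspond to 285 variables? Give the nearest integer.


The 3-SAT phase transition occurs at approximately 4.267 clauses per variable.
m = 4.267 * 285 = 1216.095.
Rounded to nearest integer: 1216.

1216


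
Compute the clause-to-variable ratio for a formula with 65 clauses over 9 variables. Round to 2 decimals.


Clause-to-variable ratio = clauses / variables.
65 / 9 = 7.22.

7.22


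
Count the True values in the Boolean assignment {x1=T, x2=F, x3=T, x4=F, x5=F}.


The weight is the number of variables assigned True.
True variables: x1, x3.
Weight = 2.

2


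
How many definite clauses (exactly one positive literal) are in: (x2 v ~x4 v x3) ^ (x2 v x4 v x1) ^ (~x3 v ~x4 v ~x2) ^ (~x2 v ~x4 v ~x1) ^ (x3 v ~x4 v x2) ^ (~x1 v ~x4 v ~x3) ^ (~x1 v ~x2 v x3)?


A definite clause has exactly one positive literal.
Clause 1: 2 positive -> not definite
Clause 2: 3 positive -> not definite
Clause 3: 0 positive -> not definite
Clause 4: 0 positive -> not definite
Clause 5: 2 positive -> not definite
Clause 6: 0 positive -> not definite
Clause 7: 1 positive -> definite
Definite clause count = 1.

1


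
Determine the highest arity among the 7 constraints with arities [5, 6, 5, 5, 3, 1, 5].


The arities are: 5, 6, 5, 5, 3, 1, 5.
Scan for the maximum value.
Maximum arity = 6.

6


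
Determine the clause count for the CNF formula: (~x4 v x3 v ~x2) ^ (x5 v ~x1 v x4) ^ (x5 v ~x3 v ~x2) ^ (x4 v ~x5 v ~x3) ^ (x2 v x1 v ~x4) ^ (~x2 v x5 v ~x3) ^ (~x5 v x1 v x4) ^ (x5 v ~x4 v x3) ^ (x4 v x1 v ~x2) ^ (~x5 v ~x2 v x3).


Each group enclosed in parentheses joined by ^ is one clause.
Counting the conjuncts: 10 clauses.

10


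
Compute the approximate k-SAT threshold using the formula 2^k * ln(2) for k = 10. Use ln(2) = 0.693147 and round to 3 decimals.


Using the asymptotic formula: threshold ~ 2^k * ln(2).
2^10 = 1024.
1024 * 0.693147 = 709.783.

709.783


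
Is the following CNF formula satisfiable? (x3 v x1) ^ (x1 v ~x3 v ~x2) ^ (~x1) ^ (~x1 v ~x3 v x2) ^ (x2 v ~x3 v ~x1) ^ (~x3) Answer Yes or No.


Check all 8 possible truth assignments.
Number of satisfying assignments found: 0.
The formula is unsatisfiable.

No


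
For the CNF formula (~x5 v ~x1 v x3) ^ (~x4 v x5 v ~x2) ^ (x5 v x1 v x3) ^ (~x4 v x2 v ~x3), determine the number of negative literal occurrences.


Scan each clause for negated literals.
Clause 1: 2 negative; Clause 2: 2 negative; Clause 3: 0 negative; Clause 4: 2 negative.
Total negative literal occurrences = 6.

6


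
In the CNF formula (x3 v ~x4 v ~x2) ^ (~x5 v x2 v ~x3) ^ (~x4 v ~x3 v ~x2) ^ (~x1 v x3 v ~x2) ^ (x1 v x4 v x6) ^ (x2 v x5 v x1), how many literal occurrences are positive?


Scan each clause for unnegated literals.
Clause 1: 1 positive; Clause 2: 1 positive; Clause 3: 0 positive; Clause 4: 1 positive; Clause 5: 3 positive; Clause 6: 3 positive.
Total positive literal occurrences = 9.

9


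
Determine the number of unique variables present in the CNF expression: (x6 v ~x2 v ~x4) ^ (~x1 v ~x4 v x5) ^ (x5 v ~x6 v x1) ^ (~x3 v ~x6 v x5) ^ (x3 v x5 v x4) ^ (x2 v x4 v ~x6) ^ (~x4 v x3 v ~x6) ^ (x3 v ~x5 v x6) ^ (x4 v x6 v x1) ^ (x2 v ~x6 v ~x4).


Identify each distinct variable in the formula.
Variables found: x1, x2, x3, x4, x5, x6.
Total distinct variables = 6.

6


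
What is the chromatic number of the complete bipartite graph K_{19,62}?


K_{19,62} is bipartite by definition: the two parts are independent sets, with every edge crossing between them.
Color all vertices in one part with color 1 and all vertices in the other part with color 2.
Since the graph has at least one edge, one color does not suffice.
Chromatic number = 2.

2


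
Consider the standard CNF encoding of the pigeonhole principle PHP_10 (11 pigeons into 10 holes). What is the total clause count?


The PHP encoding has two parts:
1) At-least-one-hole clauses: 11 (one per pigeon, each with 10 literals).
2) At-most-one-pigeon-per-hole clauses: 10 holes * C(11,2) = 10 * 55 = 550.
Total clauses = 11 + 550 = 561.

561


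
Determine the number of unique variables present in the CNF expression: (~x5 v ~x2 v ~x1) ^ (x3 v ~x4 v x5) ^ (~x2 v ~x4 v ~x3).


Identify each distinct variable in the formula.
Variables found: x1, x2, x3, x4, x5.
Total distinct variables = 5.

5


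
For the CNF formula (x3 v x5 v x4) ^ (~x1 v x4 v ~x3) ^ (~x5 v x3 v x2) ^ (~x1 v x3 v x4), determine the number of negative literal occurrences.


Scan each clause for negated literals.
Clause 1: 0 negative; Clause 2: 2 negative; Clause 3: 1 negative; Clause 4: 1 negative.
Total negative literal occurrences = 4.

4


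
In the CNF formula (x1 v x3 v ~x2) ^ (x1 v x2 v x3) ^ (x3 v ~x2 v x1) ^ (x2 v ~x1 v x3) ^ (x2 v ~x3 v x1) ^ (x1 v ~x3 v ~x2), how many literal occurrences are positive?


Scan each clause for unnegated literals.
Clause 1: 2 positive; Clause 2: 3 positive; Clause 3: 2 positive; Clause 4: 2 positive; Clause 5: 2 positive; Clause 6: 1 positive.
Total positive literal occurrences = 12.

12


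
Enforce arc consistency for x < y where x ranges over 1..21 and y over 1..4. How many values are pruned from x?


For the constraint x < y, x needs a supporting value in y's domain.
x can be at most 3 (one less than y's maximum).
Valid x values from domain: 3 out of 21.
Pruned = 21 - 3 = 18.

18


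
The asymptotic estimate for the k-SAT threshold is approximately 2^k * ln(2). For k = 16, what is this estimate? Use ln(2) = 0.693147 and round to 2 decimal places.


Using the asymptotic formula: threshold ~ 2^k * ln(2).
2^16 = 65536.
65536 * 0.693147 = 45426.08.

45426.08


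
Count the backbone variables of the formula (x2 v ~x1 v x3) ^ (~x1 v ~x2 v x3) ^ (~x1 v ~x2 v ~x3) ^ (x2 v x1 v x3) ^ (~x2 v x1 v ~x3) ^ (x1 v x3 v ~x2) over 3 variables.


Find all satisfying assignments: 2 model(s).
Check which variables have the same value in every model.
Fixed variables: x2=F, x3=T.
Backbone size = 2.

2


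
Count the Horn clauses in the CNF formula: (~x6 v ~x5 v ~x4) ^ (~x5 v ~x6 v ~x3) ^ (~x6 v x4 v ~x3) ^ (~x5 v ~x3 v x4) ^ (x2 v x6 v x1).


A Horn clause has at most one positive literal.
Clause 1: 0 positive lit(s) -> Horn
Clause 2: 0 positive lit(s) -> Horn
Clause 3: 1 positive lit(s) -> Horn
Clause 4: 1 positive lit(s) -> Horn
Clause 5: 3 positive lit(s) -> not Horn
Total Horn clauses = 4.

4


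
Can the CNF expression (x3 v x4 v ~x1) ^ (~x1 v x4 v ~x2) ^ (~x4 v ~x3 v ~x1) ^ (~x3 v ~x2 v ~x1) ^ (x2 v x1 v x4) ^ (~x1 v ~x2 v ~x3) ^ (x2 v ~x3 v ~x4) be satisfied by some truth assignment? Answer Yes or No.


Check all 16 possible truth assignments.
Number of satisfying assignments found: 8.
The formula is satisfiable.

Yes


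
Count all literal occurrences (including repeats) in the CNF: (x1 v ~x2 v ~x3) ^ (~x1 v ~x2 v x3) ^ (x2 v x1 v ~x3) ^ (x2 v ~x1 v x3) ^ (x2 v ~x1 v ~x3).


Clause lengths: 3, 3, 3, 3, 3.
Sum = 3 + 3 + 3 + 3 + 3 = 15.

15


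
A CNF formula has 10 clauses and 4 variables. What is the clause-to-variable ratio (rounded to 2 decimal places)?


Clause-to-variable ratio = clauses / variables.
10 / 4 = 2.5.

2.5


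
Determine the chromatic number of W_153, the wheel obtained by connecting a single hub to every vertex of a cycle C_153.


W_153 consists of the cycle C_153 together with a hub vertex adjacent to every cycle vertex.
The cycle C_153 needs 3 colors (odd cycle -> 3).
The hub is adjacent to every cycle vertex, so it must receive a new color distinct from all of them.
Chromatic number = 3 + 1 = 4.

4


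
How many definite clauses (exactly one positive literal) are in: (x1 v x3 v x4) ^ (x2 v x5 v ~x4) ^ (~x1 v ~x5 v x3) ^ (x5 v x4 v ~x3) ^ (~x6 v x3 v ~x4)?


A definite clause has exactly one positive literal.
Clause 1: 3 positive -> not definite
Clause 2: 2 positive -> not definite
Clause 3: 1 positive -> definite
Clause 4: 2 positive -> not definite
Clause 5: 1 positive -> definite
Definite clause count = 2.

2


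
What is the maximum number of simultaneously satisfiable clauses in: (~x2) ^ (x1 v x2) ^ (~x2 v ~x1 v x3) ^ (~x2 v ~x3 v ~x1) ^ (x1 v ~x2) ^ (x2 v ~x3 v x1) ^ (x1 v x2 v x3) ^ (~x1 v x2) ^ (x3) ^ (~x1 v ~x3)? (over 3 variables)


Enumerate all 8 truth assignments.
For each, count how many of the 10 clauses are satisfied.
The formula is not fully satisfiable, so the maximum is below 10.
Maximum simultaneously satisfiable clauses = 8.

8


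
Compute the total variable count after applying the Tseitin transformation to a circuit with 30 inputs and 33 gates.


The Tseitin transformation introduces one auxiliary variable per gate.
Total variables = inputs + gates = 30 + 33 = 63.

63


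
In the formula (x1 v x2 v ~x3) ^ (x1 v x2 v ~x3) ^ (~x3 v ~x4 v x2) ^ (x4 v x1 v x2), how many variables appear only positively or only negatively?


A pure literal appears in only one polarity across all clauses.
Pure literals: x1 (positive only), x2 (positive only), x3 (negative only).
Count = 3.

3


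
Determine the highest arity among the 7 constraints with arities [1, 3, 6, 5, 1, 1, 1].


The arities are: 1, 3, 6, 5, 1, 1, 1.
Scan for the maximum value.
Maximum arity = 6.

6


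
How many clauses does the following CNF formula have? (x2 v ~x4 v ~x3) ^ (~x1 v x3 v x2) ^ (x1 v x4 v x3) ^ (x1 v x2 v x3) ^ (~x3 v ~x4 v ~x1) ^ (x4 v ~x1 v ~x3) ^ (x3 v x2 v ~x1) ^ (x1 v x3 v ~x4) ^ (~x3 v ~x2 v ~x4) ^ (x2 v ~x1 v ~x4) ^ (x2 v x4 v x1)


Each group enclosed in parentheses joined by ^ is one clause.
Counting the conjuncts: 11 clauses.

11


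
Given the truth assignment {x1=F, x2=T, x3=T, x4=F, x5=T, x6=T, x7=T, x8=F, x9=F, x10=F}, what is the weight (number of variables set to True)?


The weight is the number of variables assigned True.
True variables: x2, x3, x5, x6, x7.
Weight = 5.

5


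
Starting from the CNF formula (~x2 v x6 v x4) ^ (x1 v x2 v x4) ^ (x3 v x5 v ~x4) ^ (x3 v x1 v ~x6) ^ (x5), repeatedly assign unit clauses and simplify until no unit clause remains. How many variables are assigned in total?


Unit propagation repeatedly assigns the literal in any unit clause, then simplifies.
Assignments in order: x5 = T.
No further unit clauses remain.
Total variables assigned = 1.

1


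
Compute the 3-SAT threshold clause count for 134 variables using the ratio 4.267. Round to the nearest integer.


The 3-SAT phase transition occurs at approximately 4.267 clauses per variable.
m = 4.267 * 134 = 571.778.
Rounded to nearest integer: 572.

572


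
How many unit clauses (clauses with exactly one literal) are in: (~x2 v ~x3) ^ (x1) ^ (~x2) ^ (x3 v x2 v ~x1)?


A unit clause contains exactly one literal.
Unit clauses found: (x1), (~x2).
Count = 2.

2


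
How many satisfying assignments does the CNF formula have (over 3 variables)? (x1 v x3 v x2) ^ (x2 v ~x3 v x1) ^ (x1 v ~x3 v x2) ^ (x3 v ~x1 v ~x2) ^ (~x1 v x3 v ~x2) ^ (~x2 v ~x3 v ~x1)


Enumerate all 8 truth assignments over 3 variables.
Test each against every clause.
Satisfying assignments found: 4.

4


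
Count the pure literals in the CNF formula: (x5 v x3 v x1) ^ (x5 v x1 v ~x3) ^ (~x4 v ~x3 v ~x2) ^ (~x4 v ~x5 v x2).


A pure literal appears in only one polarity across all clauses.
Pure literals: x1 (positive only), x4 (negative only).
Count = 2.

2


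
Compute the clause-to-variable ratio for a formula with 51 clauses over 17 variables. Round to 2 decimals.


Clause-to-variable ratio = clauses / variables.
51 / 17 = 3.0.

3.0


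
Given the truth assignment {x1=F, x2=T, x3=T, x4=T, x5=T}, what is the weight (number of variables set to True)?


The weight is the number of variables assigned True.
True variables: x2, x3, x4, x5.
Weight = 4.

4


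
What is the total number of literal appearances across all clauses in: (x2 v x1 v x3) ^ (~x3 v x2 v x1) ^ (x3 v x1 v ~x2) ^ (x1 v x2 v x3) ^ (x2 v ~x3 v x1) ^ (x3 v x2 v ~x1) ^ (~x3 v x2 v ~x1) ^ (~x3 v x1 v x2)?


Clause lengths: 3, 3, 3, 3, 3, 3, 3, 3.
Sum = 3 + 3 + 3 + 3 + 3 + 3 + 3 + 3 = 24.

24


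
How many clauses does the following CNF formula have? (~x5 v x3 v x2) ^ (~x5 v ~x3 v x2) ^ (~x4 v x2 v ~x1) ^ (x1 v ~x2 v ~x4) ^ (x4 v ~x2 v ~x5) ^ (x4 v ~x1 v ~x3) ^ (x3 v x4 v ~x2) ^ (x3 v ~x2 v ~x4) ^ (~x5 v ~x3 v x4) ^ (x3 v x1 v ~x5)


Each group enclosed in parentheses joined by ^ is one clause.
Counting the conjuncts: 10 clauses.

10


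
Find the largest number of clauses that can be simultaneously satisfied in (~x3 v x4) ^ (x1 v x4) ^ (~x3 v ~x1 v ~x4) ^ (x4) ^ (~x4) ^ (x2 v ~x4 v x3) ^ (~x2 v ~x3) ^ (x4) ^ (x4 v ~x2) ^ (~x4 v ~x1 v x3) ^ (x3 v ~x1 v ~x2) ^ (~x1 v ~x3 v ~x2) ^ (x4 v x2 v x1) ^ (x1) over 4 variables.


Enumerate all 16 truth assignments.
For each, count how many of the 14 clauses are satisfied.
The formula is not fully satisfiable, so the maximum is below 14.
Maximum simultaneously satisfiable clauses = 12.

12


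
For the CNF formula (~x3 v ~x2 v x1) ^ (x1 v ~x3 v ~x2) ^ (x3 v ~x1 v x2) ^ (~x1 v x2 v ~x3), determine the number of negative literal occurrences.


Scan each clause for negated literals.
Clause 1: 2 negative; Clause 2: 2 negative; Clause 3: 1 negative; Clause 4: 2 negative.
Total negative literal occurrences = 7.

7


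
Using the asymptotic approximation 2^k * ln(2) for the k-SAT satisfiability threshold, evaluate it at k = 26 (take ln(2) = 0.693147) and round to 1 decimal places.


Using the asymptotic formula: threshold ~ 2^k * ln(2).
2^26 = 67108864.
67108864 * 0.693147 = 46516307.8.

46516307.8


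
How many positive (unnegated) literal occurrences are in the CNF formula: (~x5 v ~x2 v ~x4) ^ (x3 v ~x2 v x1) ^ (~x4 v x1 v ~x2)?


Scan each clause for unnegated literals.
Clause 1: 0 positive; Clause 2: 2 positive; Clause 3: 1 positive.
Total positive literal occurrences = 3.

3


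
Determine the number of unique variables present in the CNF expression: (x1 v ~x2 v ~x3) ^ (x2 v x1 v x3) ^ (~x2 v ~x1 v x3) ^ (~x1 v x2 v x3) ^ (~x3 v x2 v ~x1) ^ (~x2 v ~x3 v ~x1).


Identify each distinct variable in the formula.
Variables found: x1, x2, x3.
Total distinct variables = 3.

3


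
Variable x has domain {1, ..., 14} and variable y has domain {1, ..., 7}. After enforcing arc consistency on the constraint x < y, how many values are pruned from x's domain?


For the constraint x < y, x needs a supporting value in y's domain.
x can be at most 6 (one less than y's maximum).
Valid x values from domain: 6 out of 14.
Pruned = 14 - 6 = 8.

8


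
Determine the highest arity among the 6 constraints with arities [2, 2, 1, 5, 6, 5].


The arities are: 2, 2, 1, 5, 6, 5.
Scan for the maximum value.
Maximum arity = 6.

6


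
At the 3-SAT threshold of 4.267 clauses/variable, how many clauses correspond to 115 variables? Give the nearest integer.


The 3-SAT phase transition occurs at approximately 4.267 clauses per variable.
m = 4.267 * 115 = 490.705.
Rounded to nearest integer: 491.

491


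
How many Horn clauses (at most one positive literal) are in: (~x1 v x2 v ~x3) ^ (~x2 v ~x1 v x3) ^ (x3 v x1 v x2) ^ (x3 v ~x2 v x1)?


A Horn clause has at most one positive literal.
Clause 1: 1 positive lit(s) -> Horn
Clause 2: 1 positive lit(s) -> Horn
Clause 3: 3 positive lit(s) -> not Horn
Clause 4: 2 positive lit(s) -> not Horn
Total Horn clauses = 2.

2


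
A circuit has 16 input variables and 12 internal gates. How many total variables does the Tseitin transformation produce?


The Tseitin transformation introduces one auxiliary variable per gate.
Total variables = inputs + gates = 16 + 12 = 28.

28


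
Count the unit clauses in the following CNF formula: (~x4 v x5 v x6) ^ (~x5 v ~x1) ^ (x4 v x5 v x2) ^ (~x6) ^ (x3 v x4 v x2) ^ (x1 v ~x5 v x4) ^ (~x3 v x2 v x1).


A unit clause contains exactly one literal.
Unit clauses found: (~x6).
Count = 1.

1


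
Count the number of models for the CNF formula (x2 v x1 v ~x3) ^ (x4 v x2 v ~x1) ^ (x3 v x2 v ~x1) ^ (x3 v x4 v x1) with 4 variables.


Enumerate all 16 truth assignments over 4 variables.
Test each against every clause.
Satisfying assignments found: 9.

9


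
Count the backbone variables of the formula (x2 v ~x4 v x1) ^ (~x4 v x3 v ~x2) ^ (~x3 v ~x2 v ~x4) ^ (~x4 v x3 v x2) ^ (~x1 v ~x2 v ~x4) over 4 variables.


Find all satisfying assignments: 9 model(s).
Check which variables have the same value in every model.
No variable is fixed across all models.
Backbone size = 0.

0


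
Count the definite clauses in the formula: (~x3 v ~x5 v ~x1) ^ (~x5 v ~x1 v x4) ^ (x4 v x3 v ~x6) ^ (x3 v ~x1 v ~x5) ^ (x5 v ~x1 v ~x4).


A definite clause has exactly one positive literal.
Clause 1: 0 positive -> not definite
Clause 2: 1 positive -> definite
Clause 3: 2 positive -> not definite
Clause 4: 1 positive -> definite
Clause 5: 1 positive -> definite
Definite clause count = 3.

3


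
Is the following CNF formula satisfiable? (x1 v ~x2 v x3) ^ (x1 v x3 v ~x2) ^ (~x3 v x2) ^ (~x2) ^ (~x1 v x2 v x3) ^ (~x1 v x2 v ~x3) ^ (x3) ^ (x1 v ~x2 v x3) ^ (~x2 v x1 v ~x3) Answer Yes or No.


Check all 8 possible truth assignments.
Number of satisfying assignments found: 0.
The formula is unsatisfiable.

No


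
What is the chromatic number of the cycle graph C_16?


A cycle on an even number of vertices is bipartite: alternate two colors around the cycle.
Since 16 is even, two colors suffice, and at least two are needed because the graph has edges.
Chromatic number = 2.

2


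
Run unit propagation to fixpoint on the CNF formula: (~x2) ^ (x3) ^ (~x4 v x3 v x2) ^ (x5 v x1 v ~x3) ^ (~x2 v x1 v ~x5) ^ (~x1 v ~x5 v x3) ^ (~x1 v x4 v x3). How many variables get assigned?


Unit propagation repeatedly assigns the literal in any unit clause, then simplifies.
Assignments in order: x2 = F, x3 = T.
No further unit clauses remain.
Total variables assigned = 2.

2


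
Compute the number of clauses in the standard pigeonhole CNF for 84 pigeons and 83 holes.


The PHP encoding has two parts:
1) At-least-one-hole clauses: 84 (one per pigeon, each with 83 literals).
2) At-most-one-pigeon-per-hole clauses: 83 holes * C(84,2) = 83 * 3486 = 289338.
Total clauses = 84 + 289338 = 289422.

289422


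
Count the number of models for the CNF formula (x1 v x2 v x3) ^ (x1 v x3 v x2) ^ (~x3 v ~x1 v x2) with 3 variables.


Enumerate all 8 truth assignments over 3 variables.
Test each against every clause.
Satisfying assignments found: 6.

6


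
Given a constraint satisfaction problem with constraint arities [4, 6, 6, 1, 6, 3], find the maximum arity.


The arities are: 4, 6, 6, 1, 6, 3.
Scan for the maximum value.
Maximum arity = 6.

6


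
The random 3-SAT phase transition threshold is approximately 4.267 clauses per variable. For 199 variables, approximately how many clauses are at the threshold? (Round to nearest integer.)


The 3-SAT phase transition occurs at approximately 4.267 clauses per variable.
m = 4.267 * 199 = 849.133.
Rounded to nearest integer: 849.

849


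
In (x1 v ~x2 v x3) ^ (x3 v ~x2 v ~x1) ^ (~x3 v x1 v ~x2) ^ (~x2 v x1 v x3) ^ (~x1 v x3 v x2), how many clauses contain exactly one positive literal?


A definite clause has exactly one positive literal.
Clause 1: 2 positive -> not definite
Clause 2: 1 positive -> definite
Clause 3: 1 positive -> definite
Clause 4: 2 positive -> not definite
Clause 5: 2 positive -> not definite
Definite clause count = 2.

2


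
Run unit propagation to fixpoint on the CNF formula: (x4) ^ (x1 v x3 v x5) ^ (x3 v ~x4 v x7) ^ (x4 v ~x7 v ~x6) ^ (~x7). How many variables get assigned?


Unit propagation repeatedly assigns the literal in any unit clause, then simplifies.
Assignments in order: x4 = T, x7 = F, x3 = T.
No further unit clauses remain.
Total variables assigned = 3.

3


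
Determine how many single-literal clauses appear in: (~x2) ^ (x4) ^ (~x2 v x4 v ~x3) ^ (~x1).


A unit clause contains exactly one literal.
Unit clauses found: (~x2), (x4), (~x1).
Count = 3.

3


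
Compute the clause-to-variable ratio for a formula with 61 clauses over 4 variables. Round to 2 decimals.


Clause-to-variable ratio = clauses / variables.
61 / 4 = 15.25.

15.25


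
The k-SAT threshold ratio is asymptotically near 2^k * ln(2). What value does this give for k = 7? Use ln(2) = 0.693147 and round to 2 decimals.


Using the asymptotic formula: threshold ~ 2^k * ln(2).
2^7 = 128.
128 * 0.693147 = 88.72.

88.72


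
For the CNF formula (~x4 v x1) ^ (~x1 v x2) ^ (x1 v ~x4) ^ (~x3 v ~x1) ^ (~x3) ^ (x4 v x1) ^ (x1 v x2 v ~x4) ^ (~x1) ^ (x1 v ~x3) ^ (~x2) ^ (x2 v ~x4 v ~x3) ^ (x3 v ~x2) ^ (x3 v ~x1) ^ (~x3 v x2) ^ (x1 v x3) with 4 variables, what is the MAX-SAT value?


Enumerate all 16 truth assignments.
For each, count how many of the 15 clauses are satisfied.
The formula is not fully satisfiable, so the maximum is below 15.
Maximum simultaneously satisfiable clauses = 13.

13


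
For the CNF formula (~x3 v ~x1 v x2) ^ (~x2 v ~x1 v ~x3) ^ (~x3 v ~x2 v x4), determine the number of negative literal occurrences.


Scan each clause for negated literals.
Clause 1: 2 negative; Clause 2: 3 negative; Clause 3: 2 negative.
Total negative literal occurrences = 7.

7


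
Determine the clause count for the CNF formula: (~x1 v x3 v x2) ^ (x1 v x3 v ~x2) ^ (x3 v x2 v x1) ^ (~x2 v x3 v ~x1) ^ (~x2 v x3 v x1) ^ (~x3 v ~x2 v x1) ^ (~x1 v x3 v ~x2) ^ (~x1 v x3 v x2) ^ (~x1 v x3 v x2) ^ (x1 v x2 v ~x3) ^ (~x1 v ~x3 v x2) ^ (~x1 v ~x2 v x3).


Each group enclosed in parentheses joined by ^ is one clause.
Counting the conjuncts: 12 clauses.

12


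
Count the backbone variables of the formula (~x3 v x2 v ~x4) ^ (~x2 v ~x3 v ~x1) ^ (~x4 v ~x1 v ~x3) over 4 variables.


Find all satisfying assignments: 12 model(s).
Check which variables have the same value in every model.
No variable is fixed across all models.
Backbone size = 0.

0


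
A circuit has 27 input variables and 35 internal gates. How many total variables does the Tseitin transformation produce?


The Tseitin transformation introduces one auxiliary variable per gate.
Total variables = inputs + gates = 27 + 35 = 62.

62


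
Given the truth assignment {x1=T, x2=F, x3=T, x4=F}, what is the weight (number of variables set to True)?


The weight is the number of variables assigned True.
True variables: x1, x3.
Weight = 2.

2


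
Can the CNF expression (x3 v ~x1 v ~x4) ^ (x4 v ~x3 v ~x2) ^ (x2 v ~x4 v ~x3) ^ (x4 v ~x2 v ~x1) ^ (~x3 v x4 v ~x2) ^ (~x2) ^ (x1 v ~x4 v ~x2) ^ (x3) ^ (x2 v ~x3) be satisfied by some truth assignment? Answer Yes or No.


Check all 16 possible truth assignments.
Number of satisfying assignments found: 0.
The formula is unsatisfiable.

No


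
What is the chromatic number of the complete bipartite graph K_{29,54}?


K_{29,54} is bipartite by definition: the two parts are independent sets, with every edge crossing between them.
Color all vertices in one part with color 1 and all vertices in the other part with color 2.
Since the graph has at least one edge, one color does not suffice.
Chromatic number = 2.

2


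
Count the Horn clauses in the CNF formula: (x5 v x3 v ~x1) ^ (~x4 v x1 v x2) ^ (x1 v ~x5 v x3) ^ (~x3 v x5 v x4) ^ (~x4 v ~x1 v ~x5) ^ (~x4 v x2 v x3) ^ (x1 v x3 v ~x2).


A Horn clause has at most one positive literal.
Clause 1: 2 positive lit(s) -> not Horn
Clause 2: 2 positive lit(s) -> not Horn
Clause 3: 2 positive lit(s) -> not Horn
Clause 4: 2 positive lit(s) -> not Horn
Clause 5: 0 positive lit(s) -> Horn
Clause 6: 2 positive lit(s) -> not Horn
Clause 7: 2 positive lit(s) -> not Horn
Total Horn clauses = 1.

1


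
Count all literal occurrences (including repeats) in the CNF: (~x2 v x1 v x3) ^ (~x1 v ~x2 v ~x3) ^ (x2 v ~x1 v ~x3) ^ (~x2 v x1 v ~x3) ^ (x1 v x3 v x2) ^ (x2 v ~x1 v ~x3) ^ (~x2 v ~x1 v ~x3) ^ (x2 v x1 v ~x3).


Clause lengths: 3, 3, 3, 3, 3, 3, 3, 3.
Sum = 3 + 3 + 3 + 3 + 3 + 3 + 3 + 3 = 24.

24


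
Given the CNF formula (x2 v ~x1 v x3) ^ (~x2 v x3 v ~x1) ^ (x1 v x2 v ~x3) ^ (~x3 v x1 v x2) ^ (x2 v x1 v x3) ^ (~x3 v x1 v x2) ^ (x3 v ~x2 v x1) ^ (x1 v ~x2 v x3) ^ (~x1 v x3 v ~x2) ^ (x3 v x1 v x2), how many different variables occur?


Identify each distinct variable in the formula.
Variables found: x1, x2, x3.
Total distinct variables = 3.

3


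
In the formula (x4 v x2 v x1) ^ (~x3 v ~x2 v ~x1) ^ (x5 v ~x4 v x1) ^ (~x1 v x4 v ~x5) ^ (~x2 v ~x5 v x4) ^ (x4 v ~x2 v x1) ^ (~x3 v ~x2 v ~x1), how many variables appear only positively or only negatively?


A pure literal appears in only one polarity across all clauses.
Pure literals: x3 (negative only).
Count = 1.

1


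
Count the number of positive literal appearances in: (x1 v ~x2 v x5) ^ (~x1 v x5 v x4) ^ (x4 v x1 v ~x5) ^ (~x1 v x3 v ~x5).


Scan each clause for unnegated literals.
Clause 1: 2 positive; Clause 2: 2 positive; Clause 3: 2 positive; Clause 4: 1 positive.
Total positive literal occurrences = 7.

7


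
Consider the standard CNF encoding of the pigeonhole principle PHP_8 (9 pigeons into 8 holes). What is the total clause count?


The PHP encoding has two parts:
1) At-least-one-hole clauses: 9 (one per pigeon, each with 8 literals).
2) At-most-one-pigeon-per-hole clauses: 8 holes * C(9,2) = 8 * 36 = 288.
Total clauses = 9 + 288 = 297.

297


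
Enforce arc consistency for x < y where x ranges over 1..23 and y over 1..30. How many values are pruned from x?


For the constraint x < y, x needs a supporting value in y's domain.
x can be at most 29 (one less than y's maximum).
Valid x values from domain: 23 out of 23.
Pruned = 23 - 23 = 0.

0


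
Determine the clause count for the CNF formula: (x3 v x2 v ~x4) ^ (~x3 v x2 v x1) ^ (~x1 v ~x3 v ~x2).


Each group enclosed in parentheses joined by ^ is one clause.
Counting the conjuncts: 3 clauses.

3


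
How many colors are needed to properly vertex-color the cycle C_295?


An odd cycle cannot be 2-colored: alternating two colors around the cycle returns to the start with a conflict.
Since 295 is odd, three colors are required (and three suffice).
Chromatic number = 3.

3


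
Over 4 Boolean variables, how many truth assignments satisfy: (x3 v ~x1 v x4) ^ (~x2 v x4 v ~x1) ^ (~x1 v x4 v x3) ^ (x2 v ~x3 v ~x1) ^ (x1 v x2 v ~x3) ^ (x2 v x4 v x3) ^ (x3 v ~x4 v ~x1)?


Enumerate all 16 truth assignments over 4 variables.
Test each against every clause.
Satisfying assignments found: 6.

6


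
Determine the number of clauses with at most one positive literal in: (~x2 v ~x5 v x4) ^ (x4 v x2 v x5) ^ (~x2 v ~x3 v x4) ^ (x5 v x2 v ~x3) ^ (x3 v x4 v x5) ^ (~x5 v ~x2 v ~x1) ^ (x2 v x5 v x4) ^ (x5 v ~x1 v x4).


A Horn clause has at most one positive literal.
Clause 1: 1 positive lit(s) -> Horn
Clause 2: 3 positive lit(s) -> not Horn
Clause 3: 1 positive lit(s) -> Horn
Clause 4: 2 positive lit(s) -> not Horn
Clause 5: 3 positive lit(s) -> not Horn
Clause 6: 0 positive lit(s) -> Horn
Clause 7: 3 positive lit(s) -> not Horn
Clause 8: 2 positive lit(s) -> not Horn
Total Horn clauses = 3.

3


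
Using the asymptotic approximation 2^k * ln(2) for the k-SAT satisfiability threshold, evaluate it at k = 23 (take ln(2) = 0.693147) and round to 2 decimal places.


Using the asymptotic formula: threshold ~ 2^k * ln(2).
2^23 = 8388608.
8388608 * 0.693147 = 5814538.47.

5814538.47


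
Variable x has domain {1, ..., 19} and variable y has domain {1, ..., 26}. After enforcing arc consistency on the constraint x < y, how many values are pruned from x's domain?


For the constraint x < y, x needs a supporting value in y's domain.
x can be at most 25 (one less than y's maximum).
Valid x values from domain: 19 out of 19.
Pruned = 19 - 19 = 0.

0


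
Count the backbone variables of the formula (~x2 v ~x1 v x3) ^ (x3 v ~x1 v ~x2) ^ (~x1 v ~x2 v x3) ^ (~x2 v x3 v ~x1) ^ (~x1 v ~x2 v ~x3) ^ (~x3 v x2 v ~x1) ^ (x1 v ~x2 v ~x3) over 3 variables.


Find all satisfying assignments: 4 model(s).
Check which variables have the same value in every model.
No variable is fixed across all models.
Backbone size = 0.

0


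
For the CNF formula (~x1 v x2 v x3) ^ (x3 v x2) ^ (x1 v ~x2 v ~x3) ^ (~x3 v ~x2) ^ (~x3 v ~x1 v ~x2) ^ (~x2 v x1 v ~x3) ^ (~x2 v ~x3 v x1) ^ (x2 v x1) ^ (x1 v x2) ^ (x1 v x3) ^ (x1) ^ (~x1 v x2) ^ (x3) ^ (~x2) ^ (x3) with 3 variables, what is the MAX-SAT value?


Enumerate all 8 truth assignments.
For each, count how many of the 15 clauses are satisfied.
The formula is not fully satisfiable, so the maximum is below 15.
Maximum simultaneously satisfiable clauses = 14.

14


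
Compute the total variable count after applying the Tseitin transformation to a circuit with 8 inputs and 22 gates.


The Tseitin transformation introduces one auxiliary variable per gate.
Total variables = inputs + gates = 8 + 22 = 30.

30


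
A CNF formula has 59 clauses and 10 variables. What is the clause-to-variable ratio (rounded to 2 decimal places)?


Clause-to-variable ratio = clauses / variables.
59 / 10 = 5.9.

5.9


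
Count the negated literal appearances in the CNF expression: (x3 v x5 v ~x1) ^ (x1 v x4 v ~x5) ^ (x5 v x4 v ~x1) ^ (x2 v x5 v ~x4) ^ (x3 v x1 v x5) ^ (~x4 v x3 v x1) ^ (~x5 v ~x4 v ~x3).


Scan each clause for negated literals.
Clause 1: 1 negative; Clause 2: 1 negative; Clause 3: 1 negative; Clause 4: 1 negative; Clause 5: 0 negative; Clause 6: 1 negative; Clause 7: 3 negative.
Total negative literal occurrences = 8.

8


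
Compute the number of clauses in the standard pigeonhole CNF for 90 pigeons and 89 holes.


The PHP encoding has two parts:
1) At-least-one-hole clauses: 90 (one per pigeon, each with 89 literals).
2) At-most-one-pigeon-per-hole clauses: 89 holes * C(90,2) = 89 * 4005 = 356445.
Total clauses = 90 + 356445 = 356535.

356535


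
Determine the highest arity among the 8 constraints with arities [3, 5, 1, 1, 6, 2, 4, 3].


The arities are: 3, 5, 1, 1, 6, 2, 4, 3.
Scan for the maximum value.
Maximum arity = 6.

6


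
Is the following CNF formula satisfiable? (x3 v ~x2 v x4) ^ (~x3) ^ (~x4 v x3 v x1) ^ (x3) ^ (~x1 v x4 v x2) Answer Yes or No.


Check all 16 possible truth assignments.
Number of satisfying assignments found: 0.
The formula is unsatisfiable.

No


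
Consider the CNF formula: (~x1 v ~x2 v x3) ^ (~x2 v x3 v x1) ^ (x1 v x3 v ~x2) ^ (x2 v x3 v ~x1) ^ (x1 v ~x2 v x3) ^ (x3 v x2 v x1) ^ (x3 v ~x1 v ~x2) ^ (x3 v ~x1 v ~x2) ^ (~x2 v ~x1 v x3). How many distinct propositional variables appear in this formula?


Identify each distinct variable in the formula.
Variables found: x1, x2, x3.
Total distinct variables = 3.

3


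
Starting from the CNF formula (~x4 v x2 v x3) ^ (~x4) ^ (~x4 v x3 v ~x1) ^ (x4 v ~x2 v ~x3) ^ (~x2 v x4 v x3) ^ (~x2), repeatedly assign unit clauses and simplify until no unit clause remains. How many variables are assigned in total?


Unit propagation repeatedly assigns the literal in any unit clause, then simplifies.
Assignments in order: x4 = F, x2 = F.
No further unit clauses remain.
Total variables assigned = 2.

2


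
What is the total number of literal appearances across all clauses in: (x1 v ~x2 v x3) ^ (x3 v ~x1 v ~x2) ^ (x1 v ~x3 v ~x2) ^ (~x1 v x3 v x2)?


Clause lengths: 3, 3, 3, 3.
Sum = 3 + 3 + 3 + 3 = 12.

12


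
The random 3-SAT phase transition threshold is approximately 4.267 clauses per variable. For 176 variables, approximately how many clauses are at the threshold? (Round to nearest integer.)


The 3-SAT phase transition occurs at approximately 4.267 clauses per variable.
m = 4.267 * 176 = 750.992.
Rounded to nearest integer: 751.

751


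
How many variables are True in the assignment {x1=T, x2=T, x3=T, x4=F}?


The weight is the number of variables assigned True.
True variables: x1, x2, x3.
Weight = 3.

3


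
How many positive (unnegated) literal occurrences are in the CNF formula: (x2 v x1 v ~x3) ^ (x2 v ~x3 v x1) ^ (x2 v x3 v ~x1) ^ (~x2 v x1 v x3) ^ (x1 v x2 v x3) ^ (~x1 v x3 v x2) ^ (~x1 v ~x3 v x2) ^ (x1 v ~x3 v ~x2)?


Scan each clause for unnegated literals.
Clause 1: 2 positive; Clause 2: 2 positive; Clause 3: 2 positive; Clause 4: 2 positive; Clause 5: 3 positive; Clause 6: 2 positive; Clause 7: 1 positive; Clause 8: 1 positive.
Total positive literal occurrences = 15.

15


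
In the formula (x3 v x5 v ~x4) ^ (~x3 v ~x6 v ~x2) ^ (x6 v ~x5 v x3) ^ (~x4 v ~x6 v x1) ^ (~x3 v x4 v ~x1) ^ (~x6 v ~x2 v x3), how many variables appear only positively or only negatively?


A pure literal appears in only one polarity across all clauses.
Pure literals: x2 (negative only).
Count = 1.

1


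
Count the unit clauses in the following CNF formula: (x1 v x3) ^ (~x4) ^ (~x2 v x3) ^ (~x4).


A unit clause contains exactly one literal.
Unit clauses found: (~x4), (~x4).
Count = 2.

2


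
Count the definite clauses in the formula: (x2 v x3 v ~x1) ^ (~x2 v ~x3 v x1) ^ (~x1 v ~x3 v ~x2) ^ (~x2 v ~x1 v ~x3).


A definite clause has exactly one positive literal.
Clause 1: 2 positive -> not definite
Clause 2: 1 positive -> definite
Clause 3: 0 positive -> not definite
Clause 4: 0 positive -> not definite
Definite clause count = 1.

1


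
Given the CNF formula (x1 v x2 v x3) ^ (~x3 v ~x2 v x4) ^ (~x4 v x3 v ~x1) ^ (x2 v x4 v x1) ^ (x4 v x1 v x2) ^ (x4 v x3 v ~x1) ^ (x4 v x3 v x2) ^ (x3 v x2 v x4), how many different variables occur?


Identify each distinct variable in the formula.
Variables found: x1, x2, x3, x4.
Total distinct variables = 4.

4


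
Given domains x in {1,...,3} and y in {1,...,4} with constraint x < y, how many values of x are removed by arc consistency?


For the constraint x < y, x needs a supporting value in y's domain.
x can be at most 3 (one less than y's maximum).
Valid x values from domain: 3 out of 3.
Pruned = 3 - 3 = 0.

0


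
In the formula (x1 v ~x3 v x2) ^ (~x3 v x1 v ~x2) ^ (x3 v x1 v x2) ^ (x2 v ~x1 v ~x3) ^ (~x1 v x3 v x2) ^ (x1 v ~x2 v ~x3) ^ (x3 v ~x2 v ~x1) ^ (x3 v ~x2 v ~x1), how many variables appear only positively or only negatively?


A pure literal appears in only one polarity across all clauses.
No pure literals found.
Count = 0.

0


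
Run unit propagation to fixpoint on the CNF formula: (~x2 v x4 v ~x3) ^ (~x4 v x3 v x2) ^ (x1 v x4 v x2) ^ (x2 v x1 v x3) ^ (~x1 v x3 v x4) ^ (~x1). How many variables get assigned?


Unit propagation repeatedly assigns the literal in any unit clause, then simplifies.
Assignments in order: x1 = F.
No further unit clauses remain.
Total variables assigned = 1.

1


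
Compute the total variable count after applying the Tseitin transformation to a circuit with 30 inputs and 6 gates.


The Tseitin transformation introduces one auxiliary variable per gate.
Total variables = inputs + gates = 30 + 6 = 36.

36


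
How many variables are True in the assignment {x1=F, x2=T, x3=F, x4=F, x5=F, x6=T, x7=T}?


The weight is the number of variables assigned True.
True variables: x2, x6, x7.
Weight = 3.

3


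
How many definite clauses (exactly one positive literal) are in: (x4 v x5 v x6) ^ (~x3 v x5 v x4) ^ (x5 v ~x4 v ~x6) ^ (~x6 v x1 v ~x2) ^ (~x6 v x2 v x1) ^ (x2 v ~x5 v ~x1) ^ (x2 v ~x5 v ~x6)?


A definite clause has exactly one positive literal.
Clause 1: 3 positive -> not definite
Clause 2: 2 positive -> not definite
Clause 3: 1 positive -> definite
Clause 4: 1 positive -> definite
Clause 5: 2 positive -> not definite
Clause 6: 1 positive -> definite
Clause 7: 1 positive -> definite
Definite clause count = 4.

4
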